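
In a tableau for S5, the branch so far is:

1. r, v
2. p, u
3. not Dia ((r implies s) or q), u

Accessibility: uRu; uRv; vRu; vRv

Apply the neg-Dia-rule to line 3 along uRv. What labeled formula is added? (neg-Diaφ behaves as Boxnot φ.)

neg-Diaφ behaves as Boxnot φ: propagate the negated body to each accessible world.

not ((r implies s) or q), v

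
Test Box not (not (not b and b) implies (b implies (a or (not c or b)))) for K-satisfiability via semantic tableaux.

1. Box not (not (not b and b) implies (b implies (a or (not c or b)))), 0

Yes, satisfiable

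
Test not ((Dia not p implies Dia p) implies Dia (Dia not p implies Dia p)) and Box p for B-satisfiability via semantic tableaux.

Unsatisfiable (every branch closes)

1. not ((Dia not p implies Dia p) implies Dia (Dia not p implies Dia p)) and Box p, w0
2. not ((Dia not p implies Dia p) implies Dia (Dia not p implies Dia p)), w0
3. Box p, w0
4. Dia not p implies Dia p, w0
5. not Dia (Dia not p implies Dia p), w0
6. p, w0
7. not (Dia not p implies Dia p), w0
8. Dia not p, w0
9. not Dia p, w0
10. not p, w0
Accessibility: w0Rw0
Branch closes: p and not p both at w0.
Every branch closes; the branch above is one of them.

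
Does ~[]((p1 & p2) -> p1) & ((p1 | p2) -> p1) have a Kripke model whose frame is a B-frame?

1. ~[]((p1 & p2) -> p1) & ((p1 | p2) -> p1), w0
2. ~[]((p1 & p2) -> p1), w0
3. (p1 | p2) -> p1, w0
4. ~(p1 | p2), w0
5. ~p1, w0
6. ~p2, w0
7. ~((p1 & p2) -> p1), w1
8. p1 & p2, w1
9. ~p1, w1
10. p1, w1
11. p2, w1
Accessibility: w0Rw0, w0Rw1, w1Rw0, w1Rw1
Branch closes: p1 and ~p1 both at w1.
(One branch shown.) All branches close.

Unsatisfiable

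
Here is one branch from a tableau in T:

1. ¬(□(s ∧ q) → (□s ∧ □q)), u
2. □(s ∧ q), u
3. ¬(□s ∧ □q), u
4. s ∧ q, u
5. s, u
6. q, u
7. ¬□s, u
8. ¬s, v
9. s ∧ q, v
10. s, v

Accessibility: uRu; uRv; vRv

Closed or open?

Both s and ¬s appear at v.

Closed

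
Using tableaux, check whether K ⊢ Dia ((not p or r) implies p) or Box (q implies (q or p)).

Yes, valid

Tableau for the negation not (Dia ((not p or r) implies p) or Box (q implies (q or p))):
1. not (Dia ((not p or r) implies p) or Box (q implies (q or p))), w0
2. not Dia ((not p or r) implies p), w0
3. not Box (q implies (q or p)), w0
4. not (q implies (q or p)), w1
5. q, w1
6. not (q or p), w1
7. not q, w1
8. not p, w1
Accessibility: w0Rw1
Branch closes: q and not q both at w1.
All branches of the negation close; one closing branch shown above.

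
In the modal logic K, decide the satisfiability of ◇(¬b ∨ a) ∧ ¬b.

Satisfiable

1. ◇(¬b ∨ a) ∧ ¬b, u
2. ◇(¬b ∨ a), u
3. ¬b, u
4. ¬b ∨ a, v
5. a, v
Accessibility: uRv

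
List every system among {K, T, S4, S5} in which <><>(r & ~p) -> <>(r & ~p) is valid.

S4-tableau for the negation ~(<><>(r & ~p) -> <>(r & ~p)):
1. ~(<><>(r & ~p) -> <>(r & ~p)), w0
2. <><>(r & ~p), w0
3. ~<>(r & ~p), w0
4. ~(r & ~p), w0
5. p, w0
6. <>(r & ~p), w1
7. ~(r & ~p), w1
8. p, w1
9. r & ~p, w2
10. r, w2
11. ~p, w2
12. ~(r & ~p), w2
13. p, w2
Accessibility: w0Rw0, w0Rw1, w0Rw2, w1Rw1, w1Rw2, w2Rw2
Branch closes: p and ~p both at w2.
Every branch closes (one shown): valid in S4, hence also in S5 (every theorem of S4 is a theorem of S5).
T-tableau for the negation ~(<><>(r & ~p) -> <>(r & ~p)):
1. ~(<><>(r & ~p) -> <>(r & ~p)), w0
2. <><>(r & ~p), w0
3. ~<>(r & ~p), w0
4. ~(r & ~p), w0
5. p, w0
6. <>(r & ~p), w1
7. ~(r & ~p), w1
8. p, w1
9. r & ~p, w2
10. r, w2
11. ~p, w2
Accessibility: w0Rw0, w0Rw1, w1Rw1, w1Rw2, w2Rw2
Complete open branch: countermodel on a T-frame, so not valid in T, nor in K (the same frame is also a K-frame).

S4, S5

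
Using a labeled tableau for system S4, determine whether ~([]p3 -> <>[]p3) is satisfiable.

1. ~([]p3 -> <>[]p3), 0
2. []p3, 0   [~->-rule on 1]
3. ~<>[]p3, 0   [~->-rule on 1]
4. p3, 0   [[]-rule on 2 via 0R0]
5. ~[]p3, 0   [~<>-rule on 3 via 0R0]
6. ~p3, 1   [~[]-rule on 5: fresh world 1, 0R1]
7. p3, 1   [[]-rule on 2 via 0R1]
Accessibility: 0R0, 0R1, 1R1
Branch closes: p3 and ~p3 both at 1.
(One branch shown.) All branches close.

Unsatisfiable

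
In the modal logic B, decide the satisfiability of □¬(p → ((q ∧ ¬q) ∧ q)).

Yes, satisfiable

1. □¬(p → ((q ∧ ¬q) ∧ q)), 0
2. ¬(p → ((q ∧ ¬q) ∧ q)), 0
3. p, 0
4. ¬((q ∧ ¬q) ∧ q), 0
5. ¬q, 0
Accessibility: 0R0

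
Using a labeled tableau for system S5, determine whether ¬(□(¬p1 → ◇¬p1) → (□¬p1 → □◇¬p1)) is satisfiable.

Unsatisfiable

1. ¬(□(¬p1 → ◇¬p1) → (□¬p1 → □◇¬p1)), 0
2. □(¬p1 → ◇¬p1), 0   [¬→-rule on 1]
3. ¬(□¬p1 → □◇¬p1), 0   [¬→-rule on 1]
4. □¬p1, 0   [¬→-rule on 3]
5. ¬□◇¬p1, 0   [¬→-rule on 3]
6. ¬p1 → ◇¬p1, 0   [□-rule on 2 via 0R0]
7. ¬p1, 0   [□-rule on 4 via 0R0]
8. ◇¬p1, 0   [→-rule on 6 (branches; this branch)]
9. ¬◇¬p1, 1   [¬□-rule on 5: fresh world 1, 0R1]
10. ¬p1 → ◇¬p1, 1   [□-rule on 2 via 0R1]
11. ¬p1, 1   [□-rule on 4 via 0R1]
12. p1, 0   [¬◇-rule on 9 via 1R0]
Accessibility: 0R0, 0R1, 1R0, 1R1
Branch closes: p1 and ¬p1 both at 0.
All branches of the tableau close; one closing branch shown above.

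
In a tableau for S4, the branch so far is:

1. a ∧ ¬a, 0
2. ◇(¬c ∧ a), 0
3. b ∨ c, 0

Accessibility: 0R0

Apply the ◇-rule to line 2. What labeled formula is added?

a fresh world 1 with 0R1, and ¬c ∧ a at 1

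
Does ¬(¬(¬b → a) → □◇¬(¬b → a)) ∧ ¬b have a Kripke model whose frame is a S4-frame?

1. ¬(¬(¬b → a) → □◇¬(¬b → a)) ∧ ¬b, u
2. ¬(¬(¬b → a) → □◇¬(¬b → a)), u
3. ¬b, u
4. ¬(¬b → a), u
5. ¬□◇¬(¬b → a), u
6. ¬a, u
7. ¬◇¬(¬b → a), v
8. ¬b → a, v
9. a, v
Accessibility: uRu, uRv, vRv

Satisfiable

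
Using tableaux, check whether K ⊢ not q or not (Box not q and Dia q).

Tableau for the negation not (not q or not (Box not q and Dia q)):
1. not (not q or not (Box not q and Dia q)), u
2. q, u
3. Box not q and Dia q, u
4. Box not q, u
5. Dia q, u
6. q, v
7. not q, v
Accessibility: uRv
Branch closes: q and not q both at v.
Every branch of the negation's tableau closes; the branch above is one of them.

Valid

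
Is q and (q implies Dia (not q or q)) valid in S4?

Tableau for the negation not (q and (q implies Dia (not q or q))):
1. not (q and (q implies Dia (not q or q))), u
2. not q, u   [neg-and-rule on 1 (branches; this branch)]
Accessibility: uRu
The negation has an open branch (countermodel exists).

Not valid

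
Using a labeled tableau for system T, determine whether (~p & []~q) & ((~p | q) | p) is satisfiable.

Yes, satisfiable

1. (~p & []~q) & ((~p | q) | p), w0
2. ~p & []~q, w0
3. (~p | q) | p, w0
4. ~p, w0
5. []~q, w0
6. ~q, w0
7. ~p | q, w0
Accessibility: w0Rw0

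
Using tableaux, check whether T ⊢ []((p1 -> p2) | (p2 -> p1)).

Tableau for the negation ~[]((p1 -> p2) | (p2 -> p1)):
1. ~[]((p1 -> p2) | (p2 -> p1)), w0
2. ~((p1 -> p2) | (p2 -> p1)), w1
3. ~(p1 -> p2), w1
4. ~(p2 -> p1), w1
5. p1, w1
6. ~p2, w1
7. p2, w1
8. ~p1, w1
Accessibility: w0Rw0, w0Rw1, w1Rw1
Branch closes: p2 and ~p2 both at w1.
All branches of the negation close; one closing branch shown above.

Yes, valid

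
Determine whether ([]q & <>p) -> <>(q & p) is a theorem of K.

Valid in K

Tableau for the negation ~(([]q & <>p) -> <>(q & p)):
1. ~(([]q & <>p) -> <>(q & p)), 0
2. []q & <>p, 0
3. ~<>(q & p), 0
4. []q, 0
5. <>p, 0
6. p, 1
7. ~(q & p), 1
8. q, 1
9. ~p, 1
Accessibility: 0R1
Branch closes: p and ~p both at 1.
All branches of the negation close; one closing branch shown above.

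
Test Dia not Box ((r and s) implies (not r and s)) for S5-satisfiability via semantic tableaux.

Satisfiable

1. Dia not Box ((r and s) implies (not r and s)), 0
2. not Box ((r and s) implies (not r and s)), 1   [Dia-rule on 1: fresh world 1, 0R1]
3. not ((r and s) implies (not r and s)), 2   [neg-Box-rule on 2: fresh world 2, 1R2]
4. r and s, 2   [neg-implies-rule on 3]
5. not (not r and s), 2   [neg-implies-rule on 3]
6. r, 2   [and-rule on 4]
7. s, 2   [and-rule on 4]
Accessibility: 0R0, 0R1, 0R2, 1R0, 1R1, 1R2, 2R0, 2R1, 2R2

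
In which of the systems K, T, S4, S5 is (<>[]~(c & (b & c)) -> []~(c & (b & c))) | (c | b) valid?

S5

S4-tableau for the negation ~((<>[]~(c & (b & c)) -> []~(c & (b & c))) | (c | b)):
1. ~((<>[]~(c & (b & c)) -> []~(c & (b & c))) | (c | b)), 0
2. ~(<>[]~(c & (b & c)) -> []~(c & (b & c))), 0
3. ~(c | b), 0
4. <>[]~(c & (b & c)), 0
5. ~[]~(c & (b & c)), 0
6. ~c, 0
7. ~b, 0
8. []~(c & (b & c)), 1
9. ~(c & (b & c)), 1
10. ~(b & c), 1
11. ~c, 1
12. c & (b & c), 2
13. c, 2
14. b & c, 2
15. b, 2
Accessibility: 0R0, 0R1, 0R2, 1R1, 2R2
Complete open branch: countermodel on an S4-frame, so not valid in S4, nor in K, T (the same frame is also a K-frame and a T-frame).
S5-tableau for the negation ~((<>[]~(c & (b & c)) -> []~(c & (b & c))) | (c | b)):
1. ~((<>[]~(c & (b & c)) -> []~(c & (b & c))) | (c | b)), 0
2. ~(<>[]~(c & (b & c)) -> []~(c & (b & c))), 0
3. ~(c | b), 0
4. <>[]~(c & (b & c)), 0
5. ~[]~(c & (b & c)), 0
6. ~c, 0
7. ~b, 0
8. []~(c & (b & c)), 1
9. ~(c & (b & c)), 0
10. ~(c & (b & c)), 1
11. ~(b & c), 0
12. ~(b & c), 1
13. ~c, 1
14. c & (b & c), 2
15. c, 2
16. b & c, 2
17. b, 2
18. ~(c & (b & c)), 2
19. ~(b & c), 2
20. ~c, 2
Accessibility: 0R0, 0R1, 0R2, 1R0, 1R1, 1R2, 2R0, 2R1, 2R2
Branch closes: c and ~c both at 2.
Every branch closes (one shown): valid in S5.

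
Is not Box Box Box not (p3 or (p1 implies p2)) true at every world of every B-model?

Tableau for the negation Box Box Box not (p3 or (p1 implies p2)):
1. Box Box Box not (p3 or (p1 implies p2)), w0
2. Box Box not (p3 or (p1 implies p2)), w0
3. Box not (p3 or (p1 implies p2)), w0
4. not (p3 or (p1 implies p2)), w0
5. not p3, w0
6. not (p1 implies p2), w0
7. p1, w0
8. not p2, w0
Accessibility: w0Rw0
The negation has an open branch (countermodel exists).

Invalid (countermodel exists)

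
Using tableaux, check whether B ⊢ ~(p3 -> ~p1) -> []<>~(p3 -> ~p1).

Tableau for the negation ~(~(p3 -> ~p1) -> []<>~(p3 -> ~p1)):
1. ~(~(p3 -> ~p1) -> []<>~(p3 -> ~p1)), 0
2. ~(p3 -> ~p1), 0   [~->-rule on 1]
3. ~[]<>~(p3 -> ~p1), 0   [~->-rule on 1]
4. p3, 0   [~->-rule on 2]
5. p1, 0   [~->-rule on 2]
6. ~<>~(p3 -> ~p1), 1   [~[]-rule on 3: fresh world 1, 0R1]
7. p3 -> ~p1, 0   [~<>-rule on 6 via 1R0]
8. p3 -> ~p1, 1   [~<>-rule on 6 via 1R1]
9. ~p1, 0   [->-rule on 7 (branches; this branch)]
Accessibility: 0R0, 0R1, 1R0, 1R1
Branch closes: p1 and ~p1 both at 0.
Every branch of the negation's tableau closes; the branch above is one of them.

Valid in B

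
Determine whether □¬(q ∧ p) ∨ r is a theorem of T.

Invalid (countermodel exists)

Tableau for the negation ¬(□¬(q ∧ p) ∨ r):
1. ¬(□¬(q ∧ p) ∨ r), u
2. ¬□¬(q ∧ p), u   [¬∨-rule on 1]
3. ¬r, u   [¬∨-rule on 1]
4. q ∧ p, v   [¬□-rule on 2: fresh world v, uRv]
5. q, v   [∧-rule on 4]
6. p, v   [∧-rule on 4]
Accessibility: uRu, uRv, vRv
The negation has an open branch (countermodel exists).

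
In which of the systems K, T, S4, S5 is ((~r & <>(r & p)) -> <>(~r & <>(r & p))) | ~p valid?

K-tableau for the negation ~(((~r & <>(r & p)) -> <>(~r & <>(r & p))) | ~p):
1. ~(((~r & <>(r & p)) -> <>(~r & <>(r & p))) | ~p), u
2. ~((~r & <>(r & p)) -> <>(~r & <>(r & p))), u
3. p, u
4. ~r & <>(r & p), u
5. ~<>(~r & <>(r & p)), u
6. ~r, u
7. <>(r & p), u
8. r & p, v
9. r, v
10. p, v
11. ~(~r & <>(r & p)), v
12. ~<>(r & p), v
Accessibility: uRv
Complete open branch: countermodel on a K-frame, so not valid in K.
T-tableau for the negation ~(((~r & <>(r & p)) -> <>(~r & <>(r & p))) | ~p):
1. ~(((~r & <>(r & p)) -> <>(~r & <>(r & p))) | ~p), u
2. ~((~r & <>(r & p)) -> <>(~r & <>(r & p))), u
3. p, u
4. ~r & <>(r & p), u
5. ~<>(~r & <>(r & p)), u
6. ~r, u
7. <>(r & p), u
8. ~(~r & <>(r & p)), u
9. ~<>(r & p), u
10. ~(r & p), u
11. r & p, v
12. r, v
13. p, v
14. ~(~r & <>(r & p)), v
15. ~(r & p), v
16. ~<>(r & p), v
17. ~p, v
Accessibility: uRu, uRv, vRv
Branch closes: p and ~p both at v.
Every branch closes (one shown): valid in T, hence also in S4, S5 (every theorem of T is a theorem of S4 and S5).

T, S4, S5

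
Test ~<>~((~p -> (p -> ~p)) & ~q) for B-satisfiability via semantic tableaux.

Yes, satisfiable

1. ~<>~((~p -> (p -> ~p)) & ~q), u
2. (~p -> (p -> ~p)) & ~q, u   [~<>-rule on 1 via uRu]
3. ~p -> (p -> ~p), u   [&-rule on 2]
4. ~q, u   [&-rule on 2]
5. p -> ~p, u   [->-rule on 3 (branches; this branch)]
6. ~p, u   [->-rule on 5 (branches; this branch)]
Accessibility: uRu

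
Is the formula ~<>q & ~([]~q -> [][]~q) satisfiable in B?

1. ~<>q & ~([]~q -> [][]~q), w0
2. ~<>q, w0
3. ~([]~q -> [][]~q), w0
4. []~q, w0
5. ~[][]~q, w0
6. ~q, w0
7. ~[]~q, w1
8. ~q, w1
9. q, w2
Accessibility: w0Rw0, w0Rw1, w1Rw0, w1Rw1, w1Rw2, w2Rw1, w2Rw2

Satisfiable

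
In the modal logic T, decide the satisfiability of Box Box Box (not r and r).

No, unsatisfiable

1. Box Box Box (not r and r), 0
2. Box Box (not r and r), 0   [Box-rule on 1 via 0R0]
3. Box (not r and r), 0   [Box-rule on 2 via 0R0]
4. not r and r, 0   [Box-rule on 3 via 0R0]
5. not r, 0   [and-rule on 4]
6. r, 0   [and-rule on 4]
Accessibility: 0R0
Branch closes: r and not r both at 0.
All branches of the tableau close; one closing branch shown above.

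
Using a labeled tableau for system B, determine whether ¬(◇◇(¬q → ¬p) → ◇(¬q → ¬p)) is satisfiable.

Satisfiable

1. ¬(◇◇(¬q → ¬p) → ◇(¬q → ¬p)), u
2. ◇◇(¬q → ¬p), u   [¬→-rule on 1]
3. ¬◇(¬q → ¬p), u   [¬→-rule on 1]
4. ¬(¬q → ¬p), u   [¬◇-rule on 3 via uRu]
5. ¬q, u   [¬→-rule on 4]
6. p, u   [¬→-rule on 4]
7. ◇(¬q → ¬p), v   [◇-rule on 2: fresh world v, uRv]
8. ¬(¬q → ¬p), v   [¬◇-rule on 3 via uRv]
9. ¬q, v   [¬→-rule on 8]
10. p, v   [¬→-rule on 8]
11. ¬q → ¬p, w   [◇-rule on 7: fresh world w, vRw]
12. ¬p, w   [→-rule on 11 (branches; this branch)]
Accessibility: uRu, uRv, vRu, vRv, vRw, wRv, wRw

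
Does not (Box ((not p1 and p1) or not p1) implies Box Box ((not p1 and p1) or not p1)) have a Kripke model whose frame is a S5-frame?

Unsatisfiable (every branch closes)

1. not (Box ((not p1 and p1) or not p1) implies Box Box ((not p1 and p1) or not p1)), w0
2. Box ((not p1 and p1) or not p1), w0
3. not Box Box ((not p1 and p1) or not p1), w0
4. (not p1 and p1) or not p1, w0
5. not p1, w0
6. not Box ((not p1 and p1) or not p1), w1
7. (not p1 and p1) or not p1, w1
8. not p1, w1
9. not ((not p1 and p1) or not p1), w2
10. not (not p1 and p1), w2
11. p1, w2
12. (not p1 and p1) or not p1, w2
13. not p1 and p1, w2
14. not p1, w2
Accessibility: w0Rw0, w0Rw1, w0Rw2, w1Rw0, w1Rw1, w1Rw2, w2Rw0, w2Rw1, w2Rw2
Branch closes: p1 and not p1 both at w2.
(One branch shown.) All branches close.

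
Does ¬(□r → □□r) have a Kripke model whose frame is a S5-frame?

Unsatisfiable

1. ¬(□r → □□r), 0
2. □r, 0   [¬→-rule on 1]
3. ¬□□r, 0   [¬→-rule on 1]
4. r, 0   [□-rule on 2 via 0R0]
5. ¬□r, 1   [¬□-rule on 3: fresh world 1, 0R1]
6. r, 1   [□-rule on 2 via 0R1]
7. ¬r, 2   [¬□-rule on 5: fresh world 2, 1R2]
8. r, 2   [□-rule on 2 via 0R2]
Accessibility: 0R0, 0R1, 0R2, 1R0, 1R1, 1R2, 2R0, 2R1, 2R2
Branch closes: r and ¬r both at 2.
All branches of the tableau close; one closing branch shown above.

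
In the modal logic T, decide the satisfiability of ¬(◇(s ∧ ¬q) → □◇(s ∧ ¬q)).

1. ¬(◇(s ∧ ¬q) → □◇(s ∧ ¬q)), 0
2. ◇(s ∧ ¬q), 0
3. ¬□◇(s ∧ ¬q), 0
4. s ∧ ¬q, 1
5. s, 1
6. ¬q, 1
7. ¬◇(s ∧ ¬q), 2
8. ¬(s ∧ ¬q), 2
9. q, 2
Accessibility: 0R0, 0R1, 0R2, 1R1, 2R2

Satisfiable (open branch found)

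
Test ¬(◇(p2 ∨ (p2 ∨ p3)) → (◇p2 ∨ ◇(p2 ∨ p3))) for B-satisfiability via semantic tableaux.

No, unsatisfiable

1. ¬(◇(p2 ∨ (p2 ∨ p3)) → (◇p2 ∨ ◇(p2 ∨ p3))), u
2. ◇(p2 ∨ (p2 ∨ p3)), u   [¬→-rule on 1]
3. ¬(◇p2 ∨ ◇(p2 ∨ p3)), u   [¬→-rule on 1]
4. ¬◇p2, u   [¬∨-rule on 3]
5. ¬◇(p2 ∨ p3), u   [¬∨-rule on 3]
6. ¬p2, u   [¬◇-rule on 4 via uRu]
7. ¬(p2 ∨ p3), u   [¬◇-rule on 5 via uRu]
8. ¬p3, u   [¬∨-rule on 7]
9. p2 ∨ (p2 ∨ p3), v   [◇-rule on 2: fresh world v, uRv]
10. ¬p2, v   [¬◇-rule on 4 via uRv]
11. ¬(p2 ∨ p3), v   [¬◇-rule on 5 via uRv]
12. ¬p3, v   [¬∨-rule on 11]
13. p2 ∨ p3, v   [∨-rule on 9 (branches; this branch)]
14. p3, v   [∨-rule on 13 (branches; this branch)]
Accessibility: uRu, uRv, vRu, vRv
Branch closes: p3 and ¬p3 both at v.
Every branch closes; the branch above is one of them.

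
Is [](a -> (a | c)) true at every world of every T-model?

Tableau for the negation ~[](a -> (a | c)):
1. ~[](a -> (a | c)), u
2. ~(a -> (a | c)), v
3. a, v
4. ~(a | c), v
5. ~a, v
6. ~c, v
Accessibility: uRu, uRv, vRv
Branch closes: a and ~a both at v.
Every branch of the negation's tableau closes; the branch above is one of them.

Yes, valid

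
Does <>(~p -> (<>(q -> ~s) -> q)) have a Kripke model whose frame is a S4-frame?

1. <>(~p -> (<>(q -> ~s) -> q)), 0
2. ~p -> (<>(q -> ~s) -> q), 1
3. <>(q -> ~s) -> q, 1
4. q, 1
Accessibility: 0R0, 0R1, 1R1

Satisfiable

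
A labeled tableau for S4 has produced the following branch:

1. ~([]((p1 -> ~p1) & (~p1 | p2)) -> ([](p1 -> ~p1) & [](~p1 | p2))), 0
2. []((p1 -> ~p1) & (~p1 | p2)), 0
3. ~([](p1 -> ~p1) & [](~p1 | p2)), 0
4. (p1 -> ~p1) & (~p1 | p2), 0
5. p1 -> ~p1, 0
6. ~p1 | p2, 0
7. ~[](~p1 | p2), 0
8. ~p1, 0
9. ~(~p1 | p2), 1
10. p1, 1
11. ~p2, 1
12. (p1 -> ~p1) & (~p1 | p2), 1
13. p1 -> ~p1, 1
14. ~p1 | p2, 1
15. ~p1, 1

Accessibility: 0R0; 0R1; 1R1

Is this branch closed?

Yes, closed

Both p1 and ~p1 appear at 1.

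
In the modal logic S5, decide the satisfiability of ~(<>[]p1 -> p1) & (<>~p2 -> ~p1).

1. ~(<>[]p1 -> p1) & (<>~p2 -> ~p1), 0
2. ~(<>[]p1 -> p1), 0   [&-rule on 1]
3. <>~p2 -> ~p1, 0   [&-rule on 1]
4. <>[]p1, 0   [~->-rule on 2]
5. ~p1, 0   [~->-rule on 2]
6. ~<>~p2, 0   [->-rule on 3 (branches; this branch)]
7. p2, 0   [~<>-rule on 6 via 0R0]
8. []p1, 1   [<>-rule on 4: fresh world 1, 0R1]
9. p2, 1   [~<>-rule on 6 via 0R1]
10. p1, 0   [[]-rule on 8 via 1R0]
Accessibility: 0R0, 0R1, 1R0, 1R1
Branch closes: p1 and ~p1 both at 0.
(One branch shown.) All branches close.

Unsatisfiable (every branch closes)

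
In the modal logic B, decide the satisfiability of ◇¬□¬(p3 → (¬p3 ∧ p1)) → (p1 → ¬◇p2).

1. ◇¬□¬(p3 → (¬p3 ∧ p1)) → (p1 → ¬◇p2), w0
2. p1 → ¬◇p2, w0
3. ¬◇p2, w0
4. ¬p2, w0
Accessibility: w0Rw0

Satisfiable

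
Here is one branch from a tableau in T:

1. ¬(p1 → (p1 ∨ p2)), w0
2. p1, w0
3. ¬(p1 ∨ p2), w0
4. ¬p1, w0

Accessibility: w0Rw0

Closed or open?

Closed

Both p1 and ¬p1 appear at w0.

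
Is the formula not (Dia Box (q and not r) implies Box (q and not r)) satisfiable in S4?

1. not (Dia Box (q and not r) implies Box (q and not r)), w0
2. Dia Box (q and not r), w0
3. not Box (q and not r), w0
4. Box (q and not r), w1
5. q and not r, w1
6. q, w1
7. not r, w1
8. not (q and not r), w2
9. r, w2
Accessibility: w0Rw0, w0Rw1, w0Rw2, w1Rw1, w2Rw2

Yes, satisfiable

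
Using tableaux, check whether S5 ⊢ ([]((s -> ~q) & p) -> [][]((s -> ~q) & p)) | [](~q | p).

Valid

Tableau for the negation ~(([]((s -> ~q) & p) -> [][]((s -> ~q) & p)) | [](~q | p)):
1. ~(([]((s -> ~q) & p) -> [][]((s -> ~q) & p)) | [](~q | p)), w0
2. ~([]((s -> ~q) & p) -> [][]((s -> ~q) & p)), w0   [~|-rule on 1]
3. ~[](~q | p), w0   [~|-rule on 1]
4. []((s -> ~q) & p), w0   [~->-rule on 2]
5. ~[][]((s -> ~q) & p), w0   [~->-rule on 2]
6. (s -> ~q) & p, w0   [[]-rule on 4 via w0Rw0]
7. s -> ~q, w0   [&-rule on 6]
8. p, w0   [&-rule on 6]
9. ~q, w0   [->-rule on 7 (branches; this branch)]
10. ~(~q | p), w1   [~[]-rule on 3: fresh world w1, w0Rw1]
11. q, w1   [~|-rule on 10]
12. ~p, w1   [~|-rule on 10]
13. (s -> ~q) & p, w1   [[]-rule on 4 via w0Rw1]
14. s -> ~q, w1   [&-rule on 13]
15. p, w1   [&-rule on 13]
Accessibility: w0Rw0, w0Rw1, w1Rw0, w1Rw1
Branch closes: p and ~p both at w1.
All branches of the negation close; one closing branch shown above.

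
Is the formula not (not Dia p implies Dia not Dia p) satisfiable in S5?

No, unsatisfiable

1. not (not Dia p implies Dia not Dia p), u
2. not Dia p, u
3. not Dia not Dia p, u
4. not p, u
5. Dia p, u
6. p, v
7. not p, v
Accessibility: uRu, uRv, vRu, vRv
Branch closes: p and not p both at v.
(One branch shown.) All branches close.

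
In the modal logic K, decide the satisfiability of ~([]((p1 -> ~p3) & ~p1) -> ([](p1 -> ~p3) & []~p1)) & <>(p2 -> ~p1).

1. ~([]((p1 -> ~p3) & ~p1) -> ([](p1 -> ~p3) & []~p1)) & <>(p2 -> ~p1), u
2. ~([]((p1 -> ~p3) & ~p1) -> ([](p1 -> ~p3) & []~p1)), u
3. <>(p2 -> ~p1), u
4. []((p1 -> ~p3) & ~p1), u
5. ~([](p1 -> ~p3) & []~p1), u
6. ~[](p1 -> ~p3), u
7. p2 -> ~p1, v
8. (p1 -> ~p3) & ~p1, v
9. p1 -> ~p3, v
10. ~p1, v
11. ~p3, v
12. ~(p1 -> ~p3), w
13. p1, w
14. p3, w
15. (p1 -> ~p3) & ~p1, w
16. p1 -> ~p3, w
17. ~p1, w
Accessibility: uRv, uRw
Branch closes: p1 and ~p1 both at w.
All branches of the tableau close; one closing branch shown above.

No, unsatisfiable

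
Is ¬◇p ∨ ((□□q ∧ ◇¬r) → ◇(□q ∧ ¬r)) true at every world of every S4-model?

Valid in S4

Tableau for the negation ¬(¬◇p ∨ ((□□q ∧ ◇¬r) → ◇(□q ∧ ¬r))):
1. ¬(¬◇p ∨ ((□□q ∧ ◇¬r) → ◇(□q ∧ ¬r))), 0
2. ◇p, 0
3. ¬((□□q ∧ ◇¬r) → ◇(□q ∧ ¬r)), 0
4. □□q ∧ ◇¬r, 0
5. ¬◇(□q ∧ ¬r), 0
6. □□q, 0
7. ◇¬r, 0
8. ¬(□q ∧ ¬r), 0
9. □q, 0
10. q, 0
11. r, 0
12. p, 1
13. ¬(□q ∧ ¬r), 1
14. □q, 1
15. q, 1
16. r, 1
17. ¬r, 2
18. ¬(□q ∧ ¬r), 2
19. □q, 2
20. q, 2
21. ¬□q, 2
22. ¬q, 3
23. ¬(□q ∧ ¬r), 3
24. □q, 3
25. q, 3
Accessibility: 0R0, 0R1, 0R2, 0R3, 1R1, 2R2, 2R3, 3R3
Branch closes: q and ¬q both at 3.
Every branch of the negation's tableau closes; the branch above is one of them.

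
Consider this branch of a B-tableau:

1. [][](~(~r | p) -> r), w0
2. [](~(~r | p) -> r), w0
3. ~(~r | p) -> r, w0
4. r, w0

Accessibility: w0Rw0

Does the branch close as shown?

Open

There is no literal clash: for every atom and world, at most one sign appears.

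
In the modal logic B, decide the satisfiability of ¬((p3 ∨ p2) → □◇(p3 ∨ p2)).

No, unsatisfiable

1. ¬((p3 ∨ p2) → □◇(p3 ∨ p2)), u
2. p3 ∨ p2, u
3. ¬□◇(p3 ∨ p2), u
4. p2, u
5. ¬◇(p3 ∨ p2), v
6. ¬(p3 ∨ p2), u
7. ¬p3, u
8. ¬p2, u
Accessibility: uRu, uRv, vRu, vRv
Branch closes: p2 and ¬p2 both at u.
All branches of the tableau close; one closing branch shown above.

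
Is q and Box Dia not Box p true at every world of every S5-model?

Tableau for the negation not (q and Box Dia not Box p):
1. not (q and Box Dia not Box p), 0
2. not Box Dia not Box p, 0   [neg-and-rule on 1 (branches; this branch)]
3. not Dia not Box p, 1   [neg-Box-rule on 2: fresh world 1, 0R1]
4. Box p, 0   [neg-Dia-rule on 3 via 1R0]
5. Box p, 1   [neg-Dia-rule on 3 via 1R1]
6. p, 0   [Box-rule on 4 via 0R0]
7. p, 1   [Box-rule on 4 via 0R1]
Accessibility: 0R0, 0R1, 1R0, 1R1
The negation has an open branch (countermodel exists).

Invalid (countermodel exists)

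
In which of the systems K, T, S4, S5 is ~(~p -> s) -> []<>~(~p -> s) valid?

S4-tableau for the negation ~(~(~p -> s) -> []<>~(~p -> s)):
1. ~(~(~p -> s) -> []<>~(~p -> s)), w0
2. ~(~p -> s), w0
3. ~[]<>~(~p -> s), w0
4. ~p, w0
5. ~s, w0
6. ~<>~(~p -> s), w1
7. ~p -> s, w1
8. s, w1
Accessibility: w0Rw0, w0Rw1, w1Rw1
Complete open branch: countermodel on an S4-frame, so not valid in S4, nor in K, T (the same frame is also a K-frame and a T-frame).
S5-tableau for the negation ~(~(~p -> s) -> []<>~(~p -> s)):
1. ~(~(~p -> s) -> []<>~(~p -> s)), w0
2. ~(~p -> s), w0
3. ~[]<>~(~p -> s), w0
4. ~p, w0
5. ~s, w0
6. ~<>~(~p -> s), w1
7. ~p -> s, w0
8. ~p -> s, w1
9. s, w0
Accessibility: w0Rw0, w0Rw1, w1Rw0, w1Rw1
Branch closes: s and ~s both at w0.
Every branch closes (one shown): valid in S5.

S5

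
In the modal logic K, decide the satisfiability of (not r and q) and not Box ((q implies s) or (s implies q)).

Unsatisfiable

1. (not r and q) and not Box ((q implies s) or (s implies q)), w0
2. not r and q, w0
3. not Box ((q implies s) or (s implies q)), w0
4. not r, w0
5. q, w0
6. not ((q implies s) or (s implies q)), w1
7. not (q implies s), w1
8. not (s implies q), w1
9. q, w1
10. not s, w1
11. s, w1
12. not q, w1
Accessibility: w0Rw1
Branch closes: s and not s both at w1.
All branches of the tableau close; one closing branch shown above.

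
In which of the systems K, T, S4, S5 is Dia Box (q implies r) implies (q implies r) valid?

S5-tableau for the negation not (Dia Box (q implies r) implies (q implies r)):
1. not (Dia Box (q implies r) implies (q implies r)), w0
2. Dia Box (q implies r), w0   [neg-implies-rule on 1]
3. not (q implies r), w0   [neg-implies-rule on 1]
4. q, w0   [neg-implies-rule on 3]
5. not r, w0   [neg-implies-rule on 3]
6. Box (q implies r), w1   [Dia-rule on 2: fresh world w1, w0Rw1]
7. q implies r, w0   [Box-rule on 6 via w1Rw0]
8. q implies r, w1   [Box-rule on 6 via w1Rw1]
9. r, w0   [implies-rule on 7 (branches; this branch)]
Accessibility: w0Rw0, w0Rw1, w1Rw0, w1Rw1
Branch closes: r and not r both at w0.
Every branch closes (one shown): valid in S5.
S4-tableau for the negation not (Dia Box (q implies r) implies (q implies r)):
1. not (Dia Box (q implies r) implies (q implies r)), w0
2. Dia Box (q implies r), w0   [neg-implies-rule on 1]
3. not (q implies r), w0   [neg-implies-rule on 1]
4. q, w0   [neg-implies-rule on 3]
5. not r, w0   [neg-implies-rule on 3]
6. Box (q implies r), w1   [Dia-rule on 2: fresh world w1, w0Rw1]
7. q implies r, w1   [Box-rule on 6 via w1Rw1]
8. r, w1   [implies-rule on 7 (branches; this branch)]
Accessibility: w0Rw0, w0Rw1, w1Rw1
Complete open branch: countermodel on an S4-frame, so not valid in S4, nor in K, T (the same frame is also a K-frame and a T-frame).

S5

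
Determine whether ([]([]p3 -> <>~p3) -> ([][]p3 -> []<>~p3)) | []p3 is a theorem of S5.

Tableau for the negation ~(([]([]p3 -> <>~p3) -> ([][]p3 -> []<>~p3)) | []p3):
1. ~(([]([]p3 -> <>~p3) -> ([][]p3 -> []<>~p3)) | []p3), w0
2. ~([]([]p3 -> <>~p3) -> ([][]p3 -> []<>~p3)), w0   [~|-rule on 1]
3. ~[]p3, w0   [~|-rule on 1]
4. []([]p3 -> <>~p3), w0   [~->-rule on 2]
5. ~([][]p3 -> []<>~p3), w0   [~->-rule on 2]
6. [][]p3, w0   [~->-rule on 5]
7. ~[]<>~p3, w0   [~->-rule on 5]
8. []p3 -> <>~p3, w0   [[]-rule on 4 via w0Rw0]
9. []p3, w0   [[]-rule on 6 via w0Rw0]
10. p3, w0   [[]-rule on 9 via w0Rw0]
11. <>~p3, w0   [->-rule on 8 (branches; this branch)]
12. ~p3, w1   [~[]-rule on 3: fresh world w1, w0Rw1]
13. []p3 -> <>~p3, w1   [[]-rule on 4 via w0Rw1]
14. []p3, w1   [[]-rule on 6 via w0Rw1]
15. p3, w1   [[]-rule on 9 via w0Rw1]
Accessibility: w0Rw0, w0Rw1, w1Rw0, w1Rw1
Branch closes: p3 and ~p3 both at w1.
Every branch of the negation's tableau closes; the branch above is one of them.

Valid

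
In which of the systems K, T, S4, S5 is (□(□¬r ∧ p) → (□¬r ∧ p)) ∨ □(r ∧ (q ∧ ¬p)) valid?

T-tableau for the negation ¬((□(□¬r ∧ p) → (□¬r ∧ p)) ∨ □(r ∧ (q ∧ ¬p))):
1. ¬((□(□¬r ∧ p) → (□¬r ∧ p)) ∨ □(r ∧ (q ∧ ¬p))), u
2. ¬(□(□¬r ∧ p) → (□¬r ∧ p)), u   [¬∨-rule on 1]
3. ¬□(r ∧ (q ∧ ¬p)), u   [¬∨-rule on 1]
4. □(□¬r ∧ p), u   [¬→-rule on 2]
5. ¬(□¬r ∧ p), u   [¬→-rule on 2]
6. □¬r ∧ p, u   [□-rule on 4 via uRu]
7. □¬r, u   [∧-rule on 6]
8. p, u   [∧-rule on 6]
9. ¬r, u   [□-rule on 7 via uRu]
10. ¬□¬r, u   [¬∧-rule on 5 (branches; this branch)]
11. ¬(r ∧ (q ∧ ¬p)), v   [¬□-rule on 3: fresh world v, uRv]
12. □¬r ∧ p, v   [□-rule on 4 via uRv]
13. □¬r, v   [∧-rule on 12]
14. p, v   [∧-rule on 12]
15. ¬r, v   [□-rule on 7 via uRv]
16. ¬(q ∧ ¬p), v   [¬∧-rule on 11 (branches; this branch)]
17. r, w   [¬□-rule on 10: fresh world w, uRw]
18. □¬r ∧ p, w   [□-rule on 4 via uRw]
19. □¬r, w   [∧-rule on 18]
20. p, w   [∧-rule on 18]
21. ¬r, w   [□-rule on 7 via uRw]
Accessibility: uRu, uRv, uRw, vRv, wRw
Branch closes: r and ¬r both at w.
Every branch closes (one shown): valid in T, hence also in S4, S5 (every theorem of T is a theorem of S4 and S5).
K-tableau for the negation ¬((□(□¬r ∧ p) → (□¬r ∧ p)) ∨ □(r ∧ (q ∧ ¬p))):
1. ¬((□(□¬r ∧ p) → (□¬r ∧ p)) ∨ □(r ∧ (q ∧ ¬p))), u
2. ¬(□(□¬r ∧ p) → (□¬r ∧ p)), u   [¬∨-rule on 1]
3. ¬□(r ∧ (q ∧ ¬p)), u   [¬∨-rule on 1]
4. □(□¬r ∧ p), u   [¬→-rule on 2]
5. ¬(□¬r ∧ p), u   [¬→-rule on 2]
6. ¬p, u   [¬∧-rule on 5 (branches; this branch)]
7. ¬(r ∧ (q ∧ ¬p)), v   [¬□-rule on 3: fresh world v, uRv]
8. □¬r ∧ p, v   [□-rule on 4 via uRv]
9. □¬r, v   [∧-rule on 8]
10. p, v   [∧-rule on 8]
11. ¬(q ∧ ¬p), v   [¬∧-rule on 7 (branches; this branch)]
Accessibility: uRv
Complete open branch: countermodel on a K-frame, so not valid in K.

T, S4, S5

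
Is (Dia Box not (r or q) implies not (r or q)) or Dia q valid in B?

Yes, valid

Tableau for the negation not ((Dia Box not (r or q) implies not (r or q)) or Dia q):
1. not ((Dia Box not (r or q) implies not (r or q)) or Dia q), u
2. not (Dia Box not (r or q) implies not (r or q)), u
3. not Dia q, u
4. Dia Box not (r or q), u
5. r or q, u
6. not q, u
7. r, u
8. Box not (r or q), v
9. not q, v
10. not (r or q), u
11. not r, u
Accessibility: uRu, uRv, vRu, vRv
Branch closes: r and not r both at u.
Every branch of the negation's tableau closes; the branch above is one of them.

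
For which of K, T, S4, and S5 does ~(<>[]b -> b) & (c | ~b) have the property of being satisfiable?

K, T, S4

S4-tableau for the formula:
1. ~(<>[]b -> b) & (c | ~b), u
2. ~(<>[]b -> b), u
3. c | ~b, u
4. <>[]b, u
5. ~b, u
6. []b, v
7. b, v
Accessibility: uRu, uRv, vRv
Complete open branch: satisfiable in S4, hence also in K, T (this S4-model is also a K-model and a T-model).
S5-tableau for the formula:
1. ~(<>[]b -> b) & (c | ~b), u
2. ~(<>[]b -> b), u
3. c | ~b, u
4. <>[]b, u
5. ~b, u
6. []b, v
7. b, u
Accessibility: uRu, uRv, vRu, vRv
Branch closes: b and ~b both at u.
Every branch closes (one shown): unsatisfiable in S5.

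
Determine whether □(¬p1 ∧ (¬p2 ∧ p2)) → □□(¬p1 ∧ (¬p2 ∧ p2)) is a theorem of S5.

Valid

Tableau for the negation ¬(□(¬p1 ∧ (¬p2 ∧ p2)) → □□(¬p1 ∧ (¬p2 ∧ p2))):
1. ¬(□(¬p1 ∧ (¬p2 ∧ p2)) → □□(¬p1 ∧ (¬p2 ∧ p2))), w0
2. □(¬p1 ∧ (¬p2 ∧ p2)), w0
3. ¬□□(¬p1 ∧ (¬p2 ∧ p2)), w0
4. ¬p1 ∧ (¬p2 ∧ p2), w0
5. ¬p1, w0
6. ¬p2 ∧ p2, w0
7. ¬p2, w0
8. p2, w0
Accessibility: w0Rw0
Branch closes: p2 and ¬p2 both at w0.
All branches of the negation close; one closing branch shown above.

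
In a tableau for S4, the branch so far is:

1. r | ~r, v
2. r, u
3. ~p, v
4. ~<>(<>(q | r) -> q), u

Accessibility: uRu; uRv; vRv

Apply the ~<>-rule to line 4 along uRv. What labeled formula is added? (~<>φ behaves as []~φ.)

~<>φ behaves as []~φ: propagate the negated body to each accessible world.

~(<>(q | r) -> q), v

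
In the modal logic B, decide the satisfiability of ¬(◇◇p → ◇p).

Yes, satisfiable

1. ¬(◇◇p → ◇p), w0
2. ◇◇p, w0
3. ¬◇p, w0
4. ¬p, w0
5. ◇p, w1
6. ¬p, w1
7. p, w2
Accessibility: w0Rw0, w0Rw1, w1Rw0, w1Rw1, w1Rw2, w2Rw1, w2Rw2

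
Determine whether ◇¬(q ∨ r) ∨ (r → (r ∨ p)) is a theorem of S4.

Tableau for the negation ¬(◇¬(q ∨ r) ∨ (r → (r ∨ p))):
1. ¬(◇¬(q ∨ r) ∨ (r → (r ∨ p))), 0
2. ¬◇¬(q ∨ r), 0   [¬∨-rule on 1]
3. ¬(r → (r ∨ p)), 0   [¬∨-rule on 1]
4. r, 0   [¬→-rule on 3]
5. ¬(r ∨ p), 0   [¬→-rule on 3]
6. ¬r, 0   [¬∨-rule on 5]
7. ¬p, 0   [¬∨-rule on 5]
Accessibility: 0R0
Branch closes: r and ¬r both at 0.
Every branch of the negation's tableau closes; the branch above is one of them.

Yes, valid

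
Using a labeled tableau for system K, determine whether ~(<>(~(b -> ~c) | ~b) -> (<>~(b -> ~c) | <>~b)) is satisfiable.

No, unsatisfiable

1. ~(<>(~(b -> ~c) | ~b) -> (<>~(b -> ~c) | <>~b)), 0
2. <>(~(b -> ~c) | ~b), 0   [~->-rule on 1]
3. ~(<>~(b -> ~c) | <>~b), 0   [~->-rule on 1]
4. ~<>~(b -> ~c), 0   [~|-rule on 3]
5. ~<>~b, 0   [~|-rule on 3]
6. ~(b -> ~c) | ~b, 1   [<>-rule on 2: fresh world 1, 0R1]
7. b -> ~c, 1   [~<>-rule on 4 via 0R1]
8. b, 1   [~<>-rule on 5 via 0R1]
9. ~(b -> ~c), 1   [|-rule on 6 (branches; this branch)]
10. c, 1   [~->-rule on 9]
11. ~c, 1   [->-rule on 7 (branches; this branch)]
Accessibility: 0R1
Branch closes: c and ~c both at 1.
All branches of the tableau close; one closing branch shown above.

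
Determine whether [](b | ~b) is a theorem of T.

Tableau for the negation ~[](b | ~b):
1. ~[](b | ~b), w0
2. ~(b | ~b), w1
3. ~b, w1
4. b, w1
Accessibility: w0Rw0, w0Rw1, w1Rw1
Branch closes: b and ~b both at w1.
All branches of the negation close; one closing branch shown above.

Valid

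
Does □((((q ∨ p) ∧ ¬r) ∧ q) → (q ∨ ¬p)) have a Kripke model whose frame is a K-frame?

Satisfiable

1. □((((q ∨ p) ∧ ¬r) ∧ q) → (q ∨ ¬p)), w0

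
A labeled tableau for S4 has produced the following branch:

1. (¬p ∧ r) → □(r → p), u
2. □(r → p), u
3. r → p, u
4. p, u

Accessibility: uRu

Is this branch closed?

No, open

No atom appears with both signs at the same world.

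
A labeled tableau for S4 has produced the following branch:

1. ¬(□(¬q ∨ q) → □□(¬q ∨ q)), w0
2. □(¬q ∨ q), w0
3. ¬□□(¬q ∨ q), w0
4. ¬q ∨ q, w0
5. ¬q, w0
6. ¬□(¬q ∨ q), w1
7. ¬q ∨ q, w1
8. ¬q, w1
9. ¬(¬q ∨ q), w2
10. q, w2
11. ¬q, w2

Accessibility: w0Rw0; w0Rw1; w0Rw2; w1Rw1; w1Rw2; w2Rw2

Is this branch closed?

Yes, closed

Both q and ¬q appear at w2.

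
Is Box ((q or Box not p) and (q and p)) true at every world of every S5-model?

Tableau for the negation not Box ((q or Box not p) and (q and p)):
1. not Box ((q or Box not p) and (q and p)), u
2. not ((q or Box not p) and (q and p)), v
3. not (q and p), v
4. not p, v
Accessibility: uRu, uRv, vRu, vRv
The negation has an open branch (countermodel exists).

Not valid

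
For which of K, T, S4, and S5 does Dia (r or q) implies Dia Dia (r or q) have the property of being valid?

K-tableau for the negation not (Dia (r or q) implies Dia Dia (r or q)):
1. not (Dia (r or q) implies Dia Dia (r or q)), u
2. Dia (r or q), u   [neg-implies-rule on 1]
3. not Dia Dia (r or q), u   [neg-implies-rule on 1]
4. r or q, v   [Dia-rule on 2: fresh world v, uRv]
5. not Dia (r or q), v   [neg-Dia-rule on 3 via uRv]
6. q, v   [or-rule on 4 (branches; this branch)]
Accessibility: uRv
Complete open branch: countermodel on a K-frame, so not valid in K.
T-tableau for the negation not (Dia (r or q) implies Dia Dia (r or q)):
1. not (Dia (r or q) implies Dia Dia (r or q)), u
2. Dia (r or q), u   [neg-implies-rule on 1]
3. not Dia Dia (r or q), u   [neg-implies-rule on 1]
4. not Dia (r or q), u   [neg-Dia-rule on 3 via uRu]
5. not (r or q), u   [neg-Dia-rule on 4 via uRu]
6. not r, u   [neg-or-rule on 5]
7. not q, u   [neg-or-rule on 5]
8. r or q, v   [Dia-rule on 2: fresh world v, uRv]
9. not Dia (r or q), v   [neg-Dia-rule on 3 via uRv]
10. not (r or q), v   [neg-Dia-rule on 4 via uRv]
11. not r, v   [neg-or-rule on 10]
12. not q, v   [neg-or-rule on 10]
13. q, v   [or-rule on 8 (branches; this branch)]
Accessibility: uRu, uRv, vRv
Branch closes: q and not q both at v.
Every branch closes (one shown): valid in T, hence also in S4, S5 (every theorem of T is a theorem of S4 and S5).

T, S4, S5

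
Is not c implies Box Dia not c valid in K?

Invalid (countermodel exists)

Tableau for the negation not (not c implies Box Dia not c):
1. not (not c implies Box Dia not c), w0
2. not c, w0   [neg-implies-rule on 1]
3. not Box Dia not c, w0   [neg-implies-rule on 1]
4. not Dia not c, w1   [neg-Box-rule on 3: fresh world w1, w0Rw1]
Accessibility: w0Rw1
The negation has an open branch (countermodel exists).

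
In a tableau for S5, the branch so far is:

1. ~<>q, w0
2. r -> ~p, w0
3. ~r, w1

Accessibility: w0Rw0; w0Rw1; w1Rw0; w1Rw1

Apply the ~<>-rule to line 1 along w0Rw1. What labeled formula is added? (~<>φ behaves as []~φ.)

~q, w1

~<>φ behaves as []~φ: propagate the negated body to each accessible world.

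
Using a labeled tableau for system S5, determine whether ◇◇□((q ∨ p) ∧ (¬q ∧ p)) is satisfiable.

1. ◇◇□((q ∨ p) ∧ (¬q ∧ p)), 0
2. ◇□((q ∨ p) ∧ (¬q ∧ p)), 1   [◇-rule on 1: fresh world 1, 0R1]
3. □((q ∨ p) ∧ (¬q ∧ p)), 2   [◇-rule on 2: fresh world 2, 1R2]
4. (q ∨ p) ∧ (¬q ∧ p), 0   [□-rule on 3 via 2R0]
5. q ∨ p, 0   [∧-rule on 4]
6. ¬q ∧ p, 0   [∧-rule on 4]
7. ¬q, 0   [∧-rule on 6]
8. p, 0   [∧-rule on 6]
9. (q ∨ p) ∧ (¬q ∧ p), 1   [□-rule on 3 via 2R1]
10. q ∨ p, 1   [∧-rule on 9]
11. ¬q ∧ p, 1   [∧-rule on 9]
12. ¬q, 1   [∧-rule on 11]
13. p, 1   [∧-rule on 11]
14. (q ∨ p) ∧ (¬q ∧ p), 2   [□-rule on 3 via 2R2]
15. q ∨ p, 2   [∧-rule on 14]
16. ¬q ∧ p, 2   [∧-rule on 14]
17. ¬q, 2   [∧-rule on 16]
18. p, 2   [∧-rule on 16]
Accessibility: 0R0, 0R1, 0R2, 1R0, 1R1, 1R2, 2R0, 2R1, 2R2

Satisfiable (open branch found)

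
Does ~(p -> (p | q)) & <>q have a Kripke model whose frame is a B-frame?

1. ~(p -> (p | q)) & <>q, 0
2. ~(p -> (p | q)), 0   [&-rule on 1]
3. <>q, 0   [&-rule on 1]
4. p, 0   [~->-rule on 2]
5. ~(p | q), 0   [~->-rule on 2]
6. ~p, 0   [~|-rule on 5]
7. ~q, 0   [~|-rule on 5]
Accessibility: 0R0
Branch closes: p and ~p both at 0.
All branches of the tableau close; one closing branch shown above.

Unsatisfiable (every branch closes)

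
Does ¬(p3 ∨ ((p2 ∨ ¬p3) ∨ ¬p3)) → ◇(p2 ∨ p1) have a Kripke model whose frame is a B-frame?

Yes, satisfiable

1. ¬(p3 ∨ ((p2 ∨ ¬p3) ∨ ¬p3)) → ◇(p2 ∨ p1), w0
2. ◇(p2 ∨ p1), w0
3. p2 ∨ p1, w1
4. p1, w1
Accessibility: w0Rw0, w0Rw1, w1Rw0, w1Rw1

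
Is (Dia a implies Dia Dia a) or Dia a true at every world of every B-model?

Valid in B

Tableau for the negation not ((Dia a implies Dia Dia a) or Dia a):
1. not ((Dia a implies Dia Dia a) or Dia a), u
2. not (Dia a implies Dia Dia a), u
3. not Dia a, u
4. Dia a, u
5. not Dia Dia a, u
6. not a, u
7. a, v
8. not a, v
Accessibility: uRu, uRv, vRu, vRv
Branch closes: a and not a both at v.
All branches of the negation close; one closing branch shown above.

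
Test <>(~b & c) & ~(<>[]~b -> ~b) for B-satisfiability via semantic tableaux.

Unsatisfiable (every branch closes)

1. <>(~b & c) & ~(<>[]~b -> ~b), u
2. <>(~b & c), u
3. ~(<>[]~b -> ~b), u
4. <>[]~b, u
5. b, u
6. ~b & c, v
7. ~b, v
8. c, v
9. []~b, w
10. ~b, u
Accessibility: uRu, uRv, uRw, vRu, vRv, wRu, wRw
Branch closes: b and ~b both at u.
(One branch shown.) All branches close.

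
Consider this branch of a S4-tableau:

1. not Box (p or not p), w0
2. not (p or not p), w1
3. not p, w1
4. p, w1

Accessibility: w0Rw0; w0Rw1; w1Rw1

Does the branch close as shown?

Closed

Both p and not p appear at w1.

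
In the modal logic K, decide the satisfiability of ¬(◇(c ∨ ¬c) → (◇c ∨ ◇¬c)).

No, unsatisfiable

1. ¬(◇(c ∨ ¬c) → (◇c ∨ ◇¬c)), u
2. ◇(c ∨ ¬c), u
3. ¬(◇c ∨ ◇¬c), u
4. ¬◇c, u
5. ¬◇¬c, u
6. c ∨ ¬c, v
7. ¬c, v
8. c, v
Accessibility: uRv
Branch closes: c and ¬c both at v.
(One branch shown.) All branches close.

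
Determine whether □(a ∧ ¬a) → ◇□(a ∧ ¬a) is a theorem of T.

Tableau for the negation ¬(□(a ∧ ¬a) → ◇□(a ∧ ¬a)):
1. ¬(□(a ∧ ¬a) → ◇□(a ∧ ¬a)), w0
2. □(a ∧ ¬a), w0
3. ¬◇□(a ∧ ¬a), w0
4. a ∧ ¬a, w0
5. a, w0
6. ¬a, w0
Accessibility: w0Rw0
Branch closes: a and ¬a both at w0.
All branches of the negation close; one closing branch shown above.

Valid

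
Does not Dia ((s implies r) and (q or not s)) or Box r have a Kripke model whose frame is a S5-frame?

1. not Dia ((s implies r) and (q or not s)) or Box r, w0
2. Box r, w0   [or-rule on 1 (branches; this branch)]
3. r, w0   [Box-rule on 2 via w0Rw0]
Accessibility: w0Rw0

Satisfiable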